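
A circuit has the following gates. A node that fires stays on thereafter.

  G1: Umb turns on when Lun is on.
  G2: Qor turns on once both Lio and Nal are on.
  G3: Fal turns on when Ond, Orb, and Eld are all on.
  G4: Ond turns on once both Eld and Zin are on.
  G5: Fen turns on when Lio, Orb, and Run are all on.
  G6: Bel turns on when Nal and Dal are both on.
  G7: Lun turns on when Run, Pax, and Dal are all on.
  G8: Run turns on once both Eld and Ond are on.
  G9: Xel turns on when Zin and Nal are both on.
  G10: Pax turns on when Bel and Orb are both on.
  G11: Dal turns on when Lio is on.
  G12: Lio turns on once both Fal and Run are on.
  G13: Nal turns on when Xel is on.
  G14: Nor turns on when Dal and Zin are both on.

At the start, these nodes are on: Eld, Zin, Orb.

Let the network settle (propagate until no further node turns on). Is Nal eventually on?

No

Nal would need Xel (G13), but Xel never turns on.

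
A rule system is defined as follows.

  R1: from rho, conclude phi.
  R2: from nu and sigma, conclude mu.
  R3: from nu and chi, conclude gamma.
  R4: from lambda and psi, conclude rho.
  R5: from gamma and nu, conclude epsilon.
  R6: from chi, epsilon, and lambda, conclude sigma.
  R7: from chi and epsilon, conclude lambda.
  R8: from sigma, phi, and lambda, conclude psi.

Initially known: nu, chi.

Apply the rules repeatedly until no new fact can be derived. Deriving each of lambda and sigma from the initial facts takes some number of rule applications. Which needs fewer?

lambda: nu and chi hold, so gamma follows (R3). From gamma and nu, R5 gives epsilon. From chi and epsilon, R7 gives lambda. [3 rule applications]
sigma: nu and chi hold, so gamma follows (R3). From gamma and nu, R5 gives epsilon. From chi and epsilon, R7 gives lambda. From chi, epsilon, and lambda, R6 gives sigma. [4 rule applications]
lambda needs fewer.

lambda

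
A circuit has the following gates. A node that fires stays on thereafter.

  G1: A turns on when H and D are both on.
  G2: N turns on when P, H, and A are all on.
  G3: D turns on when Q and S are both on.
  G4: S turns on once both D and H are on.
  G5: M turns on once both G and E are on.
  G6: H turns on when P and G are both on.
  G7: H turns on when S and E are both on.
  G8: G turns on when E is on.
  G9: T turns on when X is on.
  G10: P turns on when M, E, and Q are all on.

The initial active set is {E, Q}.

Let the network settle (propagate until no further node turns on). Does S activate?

No

S would need D and H (G4), but D never turns on.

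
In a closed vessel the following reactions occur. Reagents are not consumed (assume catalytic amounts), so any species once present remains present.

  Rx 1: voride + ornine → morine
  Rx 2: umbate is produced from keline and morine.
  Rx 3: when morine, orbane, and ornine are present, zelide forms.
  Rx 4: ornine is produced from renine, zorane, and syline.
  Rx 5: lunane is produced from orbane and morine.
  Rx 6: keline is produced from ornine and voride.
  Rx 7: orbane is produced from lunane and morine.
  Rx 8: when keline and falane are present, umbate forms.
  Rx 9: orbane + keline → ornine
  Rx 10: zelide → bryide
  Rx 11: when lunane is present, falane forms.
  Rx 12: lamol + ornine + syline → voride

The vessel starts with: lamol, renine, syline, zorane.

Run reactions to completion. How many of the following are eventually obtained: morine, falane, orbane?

1

renine, zorane, and syline present → ornine forms (Rx 4).
lamol, ornine, and syline present → voride forms (Rx 12).
voride and ornine present → morine forms (Rx 1).
morine: reached.
falane would need lunane (Rx 11), but lunane never forms.
orbane would need lunane and morine (Rx 7), but lunane never forms.
Reached: morine — 1 of the 3.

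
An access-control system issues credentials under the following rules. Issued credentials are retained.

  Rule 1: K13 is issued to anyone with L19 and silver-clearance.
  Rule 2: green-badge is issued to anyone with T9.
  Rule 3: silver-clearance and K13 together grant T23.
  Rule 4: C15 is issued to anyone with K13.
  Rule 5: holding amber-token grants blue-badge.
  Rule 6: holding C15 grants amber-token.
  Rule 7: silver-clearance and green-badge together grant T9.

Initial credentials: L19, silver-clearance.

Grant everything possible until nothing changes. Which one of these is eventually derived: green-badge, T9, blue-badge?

blue-badge

Holding L19 and silver-clearance grants K13 (Rule 1).
Holding K13 grants C15 (Rule 4).
Holding C15 grants amber-token (Rule 6).
Holding amber-token grants blue-badge (Rule 5).
green-badge would need T9 (Rule 2), but T9 is never granted. T9 would need silver-clearance and green-badge (Rule 7), but green-badge is never granted.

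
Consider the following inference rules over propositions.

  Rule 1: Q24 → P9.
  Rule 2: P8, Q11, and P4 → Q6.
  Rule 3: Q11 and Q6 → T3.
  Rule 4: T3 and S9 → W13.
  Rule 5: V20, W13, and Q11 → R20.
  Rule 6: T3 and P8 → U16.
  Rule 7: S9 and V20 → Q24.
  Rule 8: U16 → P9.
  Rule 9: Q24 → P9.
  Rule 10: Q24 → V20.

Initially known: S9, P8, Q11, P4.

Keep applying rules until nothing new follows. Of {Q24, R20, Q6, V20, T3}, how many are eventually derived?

P8, Q11, and P4 hold, so Q6 follows (Rule 2).
Q11 and Q6 hold, so T3 follows (Rule 3).
Q24 would need S9 and V20 (Rule 7), but V20 is never established.
R20 would need V20, W13, and Q11 (Rule 5), but V20 is never established.
Q6: reached.
V20 would need Q24 (Rule 10), but Q24 is never established.
T3: reached.
Reached: Q6 and T3 — 2 of the 5.

2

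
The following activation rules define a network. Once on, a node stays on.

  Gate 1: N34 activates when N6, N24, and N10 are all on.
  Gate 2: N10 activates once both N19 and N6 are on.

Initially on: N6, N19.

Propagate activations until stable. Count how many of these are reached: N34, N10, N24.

N19 and N6 are on, so N10 activates (Gate 2).
N34 would need N6, N24, and N10 (Gate 1), but N24 never turns on.
N10: reached.
No rule produces N24, and it is not given.
Reached: N10 — 1 of the 3.

1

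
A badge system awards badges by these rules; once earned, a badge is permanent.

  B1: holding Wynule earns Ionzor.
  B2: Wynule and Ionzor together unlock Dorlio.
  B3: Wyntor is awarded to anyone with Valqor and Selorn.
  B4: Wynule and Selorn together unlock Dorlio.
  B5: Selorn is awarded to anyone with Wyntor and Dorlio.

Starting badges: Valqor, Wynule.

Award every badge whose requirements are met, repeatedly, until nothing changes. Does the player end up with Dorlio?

Yes

With Wynule, Ionzor is earned (B1).
With Wynule and Ionzor, Dorlio is earned (B2).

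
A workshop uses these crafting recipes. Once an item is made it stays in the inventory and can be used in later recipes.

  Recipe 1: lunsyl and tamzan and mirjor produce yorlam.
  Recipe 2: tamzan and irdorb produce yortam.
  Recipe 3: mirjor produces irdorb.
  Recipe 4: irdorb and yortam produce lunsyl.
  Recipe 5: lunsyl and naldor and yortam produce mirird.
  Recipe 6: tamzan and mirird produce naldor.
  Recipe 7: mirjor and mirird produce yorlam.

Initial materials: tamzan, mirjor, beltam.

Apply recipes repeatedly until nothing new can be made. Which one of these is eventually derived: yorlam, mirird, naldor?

mirjor → irdorb (Recipe 3).
tamzan and irdorb → yortam (Recipe 2).
Using Recipe 4, irdorb and yortam make lunsyl.
Using Recipe 1, lunsyl, tamzan, and mirjor make yorlam.
mirird would need lunsyl, naldor, and yortam (Recipe 5), but naldor is never obtained. naldor would need tamzan and mirird (Recipe 6), but mirird is never obtained.

yorlam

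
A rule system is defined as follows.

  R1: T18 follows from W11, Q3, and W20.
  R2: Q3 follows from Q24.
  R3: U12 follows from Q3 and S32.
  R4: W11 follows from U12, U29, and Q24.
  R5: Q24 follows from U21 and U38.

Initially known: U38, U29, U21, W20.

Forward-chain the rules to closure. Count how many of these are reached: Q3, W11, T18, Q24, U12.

2

U21 and U38 hold, so Q24 follows (R5).
From Q24, R2 gives Q3.
Q3: reached.
W11 would need U12, U29, and Q24 (R4), but U12 is never established.
T18 would need W11, Q3, and W20 (R1), but W11 is never established.
Q24: reached.
U12 would need Q3 and S32 (R3), but S32 is never established.
Reached: Q3 and Q24 — 2 of the 5.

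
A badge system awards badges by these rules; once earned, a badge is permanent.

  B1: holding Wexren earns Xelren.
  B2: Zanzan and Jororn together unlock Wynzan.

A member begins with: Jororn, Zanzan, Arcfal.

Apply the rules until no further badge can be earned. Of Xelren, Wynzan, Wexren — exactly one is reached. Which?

With Zanzan and Jororn, Wynzan is earned (B2).
No rule produces Wexren, and it is not given. Xelren would need Wexren (B1), but Wexren is never earned.

Wynzan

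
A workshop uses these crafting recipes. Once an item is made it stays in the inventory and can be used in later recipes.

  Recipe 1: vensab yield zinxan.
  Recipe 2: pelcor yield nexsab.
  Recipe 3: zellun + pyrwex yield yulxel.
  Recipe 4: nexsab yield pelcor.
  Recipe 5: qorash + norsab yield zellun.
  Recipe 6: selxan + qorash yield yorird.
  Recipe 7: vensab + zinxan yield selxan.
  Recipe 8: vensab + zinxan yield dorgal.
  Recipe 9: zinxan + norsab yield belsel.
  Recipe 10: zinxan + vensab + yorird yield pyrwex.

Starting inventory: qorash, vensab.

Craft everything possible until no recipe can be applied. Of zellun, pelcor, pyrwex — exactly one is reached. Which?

pyrwex

vensab → zinxan (Recipe 1).
vensab + zinxan → selxan (Recipe 7).
selxan + qorash → yorird (Recipe 6).
Using Recipe 10, zinxan, vensab, and yorird make pyrwex.
zellun would need qorash and norsab (Recipe 5), but norsab is never obtained. pelcor would need nexsab (Recipe 4), but nexsab is never obtained.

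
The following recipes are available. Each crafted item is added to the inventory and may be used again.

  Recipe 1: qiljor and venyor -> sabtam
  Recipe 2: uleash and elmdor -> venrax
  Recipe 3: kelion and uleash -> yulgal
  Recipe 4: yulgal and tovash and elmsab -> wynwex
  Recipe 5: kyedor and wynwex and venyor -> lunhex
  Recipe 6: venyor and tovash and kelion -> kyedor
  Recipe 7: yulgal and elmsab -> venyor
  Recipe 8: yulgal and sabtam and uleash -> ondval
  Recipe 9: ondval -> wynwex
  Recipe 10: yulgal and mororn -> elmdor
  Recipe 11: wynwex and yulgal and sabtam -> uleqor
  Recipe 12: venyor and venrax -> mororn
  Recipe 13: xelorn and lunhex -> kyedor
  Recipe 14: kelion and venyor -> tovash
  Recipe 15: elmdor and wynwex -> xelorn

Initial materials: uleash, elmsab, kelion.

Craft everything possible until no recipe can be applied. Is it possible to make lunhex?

Using Recipe 3, kelion and uleash make yulgal.
yulgal and elmsab -> venyor (Recipe 7).
Using Recipe 14, kelion and venyor make tovash.
venyor and tovash and kelion -> kyedor (Recipe 6).
yulgal and tovash and elmsab -> wynwex (Recipe 4).
kyedor and wynwex and venyor -> lunhex (Recipe 5).

Yes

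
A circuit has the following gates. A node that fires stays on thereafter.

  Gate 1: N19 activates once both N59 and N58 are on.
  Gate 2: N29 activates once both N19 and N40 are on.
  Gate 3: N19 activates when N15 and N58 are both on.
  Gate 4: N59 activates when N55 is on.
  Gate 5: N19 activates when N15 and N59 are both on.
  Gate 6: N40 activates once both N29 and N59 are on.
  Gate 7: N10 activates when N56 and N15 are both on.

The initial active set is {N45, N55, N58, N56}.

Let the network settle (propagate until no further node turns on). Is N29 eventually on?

No

N29 would need N19 and N40 (Gate 2), but N40 never turns on.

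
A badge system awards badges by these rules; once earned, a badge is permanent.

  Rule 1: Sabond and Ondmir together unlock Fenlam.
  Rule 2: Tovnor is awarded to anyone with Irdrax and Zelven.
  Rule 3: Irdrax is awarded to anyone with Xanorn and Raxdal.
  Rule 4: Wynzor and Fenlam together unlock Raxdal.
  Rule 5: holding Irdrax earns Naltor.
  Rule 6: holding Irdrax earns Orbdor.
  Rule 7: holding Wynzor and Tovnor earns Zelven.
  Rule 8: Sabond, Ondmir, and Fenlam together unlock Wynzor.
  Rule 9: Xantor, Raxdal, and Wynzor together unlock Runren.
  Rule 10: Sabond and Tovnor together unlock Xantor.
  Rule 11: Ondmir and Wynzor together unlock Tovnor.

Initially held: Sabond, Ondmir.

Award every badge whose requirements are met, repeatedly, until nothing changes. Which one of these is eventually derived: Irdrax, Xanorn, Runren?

With Sabond and Ondmir, Fenlam is earned (Rule 1).
With Sabond, Ondmir, and Fenlam, Wynzor is earned (Rule 8).
With Wynzor and Fenlam, Raxdal is earned (Rule 4).
With Ondmir and Wynzor, Tovnor is earned (Rule 11).
With Sabond and Tovnor, Xantor is earned (Rule 10).
With Xantor, Raxdal, and Wynzor, Runren is earned (Rule 9).
Irdrax would need Xanorn and Raxdal (Rule 3), but Xanorn is never earned. No rule produces Xanorn, and it is not given.

Runren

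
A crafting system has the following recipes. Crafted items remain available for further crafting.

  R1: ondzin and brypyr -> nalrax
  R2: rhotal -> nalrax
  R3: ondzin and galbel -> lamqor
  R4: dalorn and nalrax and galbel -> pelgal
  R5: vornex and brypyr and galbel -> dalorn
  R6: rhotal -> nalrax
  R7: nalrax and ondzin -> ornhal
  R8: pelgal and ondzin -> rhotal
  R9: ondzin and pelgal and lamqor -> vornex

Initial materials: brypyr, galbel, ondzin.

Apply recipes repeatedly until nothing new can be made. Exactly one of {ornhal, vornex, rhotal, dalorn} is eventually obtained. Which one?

ornhal

ondzin and brypyr -> nalrax (R1).
Using R7, nalrax and ondzin make ornhal.
dalorn would need vornex, brypyr, and galbel (R5), but vornex is never obtained. rhotal would need pelgal and ondzin (R8), but pelgal is never obtained. vornex would need ondzin, pelgal, and lamqor (R9), but pelgal is never obtained.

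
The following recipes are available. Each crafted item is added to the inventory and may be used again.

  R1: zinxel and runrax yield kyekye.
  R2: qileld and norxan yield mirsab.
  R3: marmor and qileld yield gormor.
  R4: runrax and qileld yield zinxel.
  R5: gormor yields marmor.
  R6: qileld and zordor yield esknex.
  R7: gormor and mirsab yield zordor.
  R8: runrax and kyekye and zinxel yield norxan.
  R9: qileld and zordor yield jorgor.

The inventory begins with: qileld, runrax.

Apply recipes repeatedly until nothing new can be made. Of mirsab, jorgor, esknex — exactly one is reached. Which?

mirsab

Using R4, runrax and qileld make zinxel.
zinxel and runrax → kyekye (R1).
Using R8, runrax, kyekye, and zinxel make norxan.
Using R2, qileld and norxan make mirsab.
esknex would need qileld and zordor (R6), but zordor is never obtained. jorgor would need qileld and zordor (R9), but zordor is never obtained.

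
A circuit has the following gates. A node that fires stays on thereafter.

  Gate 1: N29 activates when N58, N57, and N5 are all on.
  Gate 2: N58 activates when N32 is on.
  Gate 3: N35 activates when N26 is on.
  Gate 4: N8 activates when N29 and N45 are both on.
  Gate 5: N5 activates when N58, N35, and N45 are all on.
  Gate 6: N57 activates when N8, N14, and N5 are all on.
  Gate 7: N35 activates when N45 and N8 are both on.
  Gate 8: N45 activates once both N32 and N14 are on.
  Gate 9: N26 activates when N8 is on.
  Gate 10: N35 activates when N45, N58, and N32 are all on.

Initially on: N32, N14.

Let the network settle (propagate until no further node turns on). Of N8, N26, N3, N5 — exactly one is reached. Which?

Gate 8: N32 and N14 on → N45 on.
Gate 2: N32 on → N58 on.
Gate 10: N45, N58, and N32 on → N35 on.
Gate 5: N58, N35, and N45 on → N5 on.
N8 would need N29 and N45 (Gate 4), but N29 never turns on. N26 would need N8 (Gate 9), but N8 never turns on. No rule produces N3, and it is not given.

N5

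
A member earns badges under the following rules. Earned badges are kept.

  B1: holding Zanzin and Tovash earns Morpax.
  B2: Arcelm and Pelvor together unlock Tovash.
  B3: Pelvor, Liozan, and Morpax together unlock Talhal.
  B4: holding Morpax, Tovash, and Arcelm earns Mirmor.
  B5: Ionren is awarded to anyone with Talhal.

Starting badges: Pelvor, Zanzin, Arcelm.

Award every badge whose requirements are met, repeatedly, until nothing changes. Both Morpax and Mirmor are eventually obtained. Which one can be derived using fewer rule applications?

Morpax

Morpax: With Arcelm and Pelvor, Tovash is earned (B2). With Zanzin and Tovash, Morpax is earned (B1). [2 rule applications]
Mirmor: With Arcelm and Pelvor, Tovash is earned (B2). With Zanzin and Tovash, Morpax is earned (B1). With Morpax, Tovash, and Arcelm, Mirmor is earned (B4). [3 rule applications]
Morpax needs fewer.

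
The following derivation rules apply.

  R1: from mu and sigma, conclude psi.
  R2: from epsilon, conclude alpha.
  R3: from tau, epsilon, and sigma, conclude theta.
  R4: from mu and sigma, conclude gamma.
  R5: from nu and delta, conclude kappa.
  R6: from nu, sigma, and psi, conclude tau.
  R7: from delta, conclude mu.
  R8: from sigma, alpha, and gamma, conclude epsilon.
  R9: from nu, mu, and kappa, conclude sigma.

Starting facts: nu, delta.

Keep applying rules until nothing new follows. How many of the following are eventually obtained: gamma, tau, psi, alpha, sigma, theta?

From delta, R7 gives mu.
From nu and delta, R5 gives kappa.
nu, mu, and kappa hold, so sigma follows (R9).
From mu and sigma, R1 gives psi.
From mu and sigma, R4 gives gamma.
nu, sigma, and psi hold, so tau follows (R6).
gamma: reached.
tau: reached.
psi: reached.
alpha would need epsilon (R2), but epsilon is never established.
sigma: reached.
theta would need tau, epsilon, and sigma (R3), but epsilon is never established.
Reached: gamma, tau, psi, and sigma — 4 of the 6.

4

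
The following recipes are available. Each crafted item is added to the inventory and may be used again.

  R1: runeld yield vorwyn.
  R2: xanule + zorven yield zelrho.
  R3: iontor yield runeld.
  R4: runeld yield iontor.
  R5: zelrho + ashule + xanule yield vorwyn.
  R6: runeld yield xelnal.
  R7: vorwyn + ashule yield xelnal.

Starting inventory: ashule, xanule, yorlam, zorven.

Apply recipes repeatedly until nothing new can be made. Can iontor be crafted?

No

iontor would need runeld (R4), but runeld is never obtained.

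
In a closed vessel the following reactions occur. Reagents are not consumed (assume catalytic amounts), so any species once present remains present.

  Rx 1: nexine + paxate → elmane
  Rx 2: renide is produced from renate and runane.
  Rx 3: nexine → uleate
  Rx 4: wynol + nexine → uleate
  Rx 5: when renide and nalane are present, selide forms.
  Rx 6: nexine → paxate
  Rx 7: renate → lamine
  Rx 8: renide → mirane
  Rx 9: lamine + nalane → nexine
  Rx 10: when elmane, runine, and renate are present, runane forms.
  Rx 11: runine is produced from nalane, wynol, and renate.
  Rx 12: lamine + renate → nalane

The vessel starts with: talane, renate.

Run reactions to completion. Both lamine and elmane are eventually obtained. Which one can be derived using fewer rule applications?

lamine

lamine: renate present → lamine forms (Rx 7). [1 rule application]
elmane: renate present → lamine forms (Rx 7). lamine and renate present → nalane forms (Rx 12). lamine and nalane present → nexine forms (Rx 9). nexine present → paxate forms (Rx 6). nexine and paxate present → elmane forms (Rx 1). [5 rule applications]
lamine needs fewer.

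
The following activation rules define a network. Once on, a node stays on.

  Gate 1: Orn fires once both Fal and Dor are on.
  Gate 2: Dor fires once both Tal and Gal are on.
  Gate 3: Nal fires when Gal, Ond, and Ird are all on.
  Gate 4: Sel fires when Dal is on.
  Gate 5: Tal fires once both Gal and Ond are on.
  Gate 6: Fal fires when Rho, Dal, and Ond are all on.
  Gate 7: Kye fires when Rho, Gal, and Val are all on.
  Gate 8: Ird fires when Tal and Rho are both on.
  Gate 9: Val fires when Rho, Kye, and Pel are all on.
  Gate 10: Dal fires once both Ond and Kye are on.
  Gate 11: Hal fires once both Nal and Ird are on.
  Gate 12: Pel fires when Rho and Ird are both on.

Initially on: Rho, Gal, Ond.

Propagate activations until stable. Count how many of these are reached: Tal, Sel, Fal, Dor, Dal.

Gate 5: Gal and Ond on → Tal on.
Gate 2: Tal and Gal on → Dor on.
Tal: reached.
Sel would need Dal (Gate 4), but Dal never turns on.
Fal would need Rho, Dal, and Ond (Gate 6), but Dal never turns on.
Dor: reached.
Dal would need Ond and Kye (Gate 10), but Kye never turns on.
Reached: Tal and Dor — 2 of the 5.

2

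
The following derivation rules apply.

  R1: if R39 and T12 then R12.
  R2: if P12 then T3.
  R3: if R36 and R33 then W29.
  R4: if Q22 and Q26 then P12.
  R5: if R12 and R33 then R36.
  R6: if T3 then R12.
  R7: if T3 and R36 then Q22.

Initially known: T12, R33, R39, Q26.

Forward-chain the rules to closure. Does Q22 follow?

Q22 would need T3 and R36 (R7), but T3 is never established.

No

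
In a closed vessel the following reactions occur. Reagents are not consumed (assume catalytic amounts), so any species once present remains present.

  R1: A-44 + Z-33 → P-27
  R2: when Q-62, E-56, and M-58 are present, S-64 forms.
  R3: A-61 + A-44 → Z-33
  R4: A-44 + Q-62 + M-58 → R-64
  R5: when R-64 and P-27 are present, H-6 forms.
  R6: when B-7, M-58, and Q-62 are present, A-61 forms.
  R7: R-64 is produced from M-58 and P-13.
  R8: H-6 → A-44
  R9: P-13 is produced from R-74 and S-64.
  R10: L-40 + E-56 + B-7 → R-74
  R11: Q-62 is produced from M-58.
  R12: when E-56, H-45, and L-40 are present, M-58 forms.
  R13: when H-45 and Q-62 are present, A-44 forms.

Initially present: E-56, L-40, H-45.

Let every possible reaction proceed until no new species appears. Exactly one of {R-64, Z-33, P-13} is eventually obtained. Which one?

R-64

E-56, H-45, and L-40 present → M-58 forms (R12).
M-58 present → Q-62 forms (R11).
H-45 and Q-62 present → A-44 forms (R13).
A-44, Q-62, and M-58 present → R-64 forms (R4).
Z-33 would need A-61 and A-44 (R3), but A-61 never forms. P-13 would need R-74 and S-64 (R9), but R-74 never forms.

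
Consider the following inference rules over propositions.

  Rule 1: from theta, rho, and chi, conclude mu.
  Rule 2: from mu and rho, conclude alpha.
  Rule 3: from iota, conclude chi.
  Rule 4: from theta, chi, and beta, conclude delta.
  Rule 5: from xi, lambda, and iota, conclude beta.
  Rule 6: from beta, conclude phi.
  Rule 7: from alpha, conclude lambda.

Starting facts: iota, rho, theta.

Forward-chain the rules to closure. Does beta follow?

No

beta would need xi, lambda, and iota (Rule 5), but xi is never established.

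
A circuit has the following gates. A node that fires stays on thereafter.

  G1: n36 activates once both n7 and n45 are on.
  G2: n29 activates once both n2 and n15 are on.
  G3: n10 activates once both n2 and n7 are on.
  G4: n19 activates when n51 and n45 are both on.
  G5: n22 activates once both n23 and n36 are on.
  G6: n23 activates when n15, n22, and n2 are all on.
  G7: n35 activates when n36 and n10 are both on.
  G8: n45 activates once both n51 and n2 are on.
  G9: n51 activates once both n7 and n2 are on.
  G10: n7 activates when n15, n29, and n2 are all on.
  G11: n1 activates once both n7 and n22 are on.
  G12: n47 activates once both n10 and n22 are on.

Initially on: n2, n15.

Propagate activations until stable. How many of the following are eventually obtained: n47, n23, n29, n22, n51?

2

G2: n2 and n15 on → n29 on.
n15, n29, and n2 are on, so n7 activates (G10).
n7 and n2 are on, so n51 activates (G9).
n47 would need n10 and n22 (G12), but n22 never turns on.
n23 would need n15, n22, and n2 (G6), but n22 never turns on.
n29: reached.
n22 would need n23 and n36 (G5), but n23 never turns on.
n51: reached.
Reached: n29 and n51 — 2 of the 5.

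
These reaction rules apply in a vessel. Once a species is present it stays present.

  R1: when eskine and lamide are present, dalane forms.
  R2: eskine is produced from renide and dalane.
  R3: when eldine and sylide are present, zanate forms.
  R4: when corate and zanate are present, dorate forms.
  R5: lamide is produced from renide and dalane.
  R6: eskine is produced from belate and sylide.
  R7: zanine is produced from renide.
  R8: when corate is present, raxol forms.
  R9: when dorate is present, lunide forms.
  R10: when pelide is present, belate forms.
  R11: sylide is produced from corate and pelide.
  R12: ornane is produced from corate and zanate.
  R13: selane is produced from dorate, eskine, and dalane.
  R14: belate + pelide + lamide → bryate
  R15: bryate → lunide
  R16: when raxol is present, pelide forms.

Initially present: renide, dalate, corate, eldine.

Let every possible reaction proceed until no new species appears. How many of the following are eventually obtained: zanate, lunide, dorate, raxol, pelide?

corate present → raxol forms (R8).
raxol present → pelide forms (R16).
corate and pelide present → sylide forms (R11).
eldine and sylide present → zanate forms (R3).
corate and zanate present → dorate forms (R4).
dorate present → lunide forms (R9).
zanate: reached.
lunide: reached.
dorate: reached.
raxol: reached.
pelide: reached.
All 5 are reached.

5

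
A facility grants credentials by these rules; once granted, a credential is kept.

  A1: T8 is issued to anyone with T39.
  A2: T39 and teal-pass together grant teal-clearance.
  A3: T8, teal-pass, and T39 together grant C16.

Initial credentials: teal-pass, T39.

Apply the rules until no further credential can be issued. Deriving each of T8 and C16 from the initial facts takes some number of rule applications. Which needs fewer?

T8: Holding T39 grants T8 (A1). [1 rule application]
C16: Holding T39 grants T8 (A1). Holding T8, teal-pass, and T39 grants C16 (A3). [2 rule applications]
T8 needs fewer.

T8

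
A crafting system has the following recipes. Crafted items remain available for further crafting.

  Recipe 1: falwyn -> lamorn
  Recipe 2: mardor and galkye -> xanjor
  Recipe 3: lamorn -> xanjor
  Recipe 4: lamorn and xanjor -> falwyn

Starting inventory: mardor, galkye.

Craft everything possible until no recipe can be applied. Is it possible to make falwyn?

falwyn would need lamorn and xanjor (Recipe 4), but lamorn is never obtained.

No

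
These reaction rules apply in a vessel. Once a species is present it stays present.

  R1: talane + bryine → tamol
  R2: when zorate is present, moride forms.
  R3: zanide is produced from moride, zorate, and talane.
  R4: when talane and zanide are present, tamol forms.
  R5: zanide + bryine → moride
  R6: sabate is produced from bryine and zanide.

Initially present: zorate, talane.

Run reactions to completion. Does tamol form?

Yes

zorate present → moride forms (R2).
moride, zorate, and talane present → zanide forms (R3).
talane and zanide present → tamol forms (R4).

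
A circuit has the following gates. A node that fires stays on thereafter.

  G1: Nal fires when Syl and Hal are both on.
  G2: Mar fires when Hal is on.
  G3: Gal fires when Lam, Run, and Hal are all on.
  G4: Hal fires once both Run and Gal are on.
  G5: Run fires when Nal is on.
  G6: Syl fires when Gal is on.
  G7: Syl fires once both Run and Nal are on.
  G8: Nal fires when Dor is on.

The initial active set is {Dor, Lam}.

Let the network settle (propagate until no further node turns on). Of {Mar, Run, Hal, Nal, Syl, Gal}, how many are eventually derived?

3

Dor is on, so Nal fires (G8).
G5: Nal on → Run on.
Run and Nal are on, so Syl fires (G7).
Mar would need Hal (G2), but Hal never turns on.
Run: reached.
Hal would need Run and Gal (G4), but Gal never turns on.
Nal: reached.
Syl: reached.
Gal would need Lam, Run, and Hal (G3), but Hal never turns on.
Reached: Run, Nal, and Syl — 3 of the 6.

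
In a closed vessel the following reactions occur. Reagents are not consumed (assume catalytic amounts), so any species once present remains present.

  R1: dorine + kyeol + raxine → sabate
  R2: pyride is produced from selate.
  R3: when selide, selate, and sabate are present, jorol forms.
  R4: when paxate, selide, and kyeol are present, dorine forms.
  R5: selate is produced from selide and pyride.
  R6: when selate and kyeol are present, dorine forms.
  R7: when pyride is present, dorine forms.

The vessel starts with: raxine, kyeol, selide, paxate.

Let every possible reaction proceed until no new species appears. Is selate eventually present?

No

selate would need selide and pyride (R5), but pyride never forms.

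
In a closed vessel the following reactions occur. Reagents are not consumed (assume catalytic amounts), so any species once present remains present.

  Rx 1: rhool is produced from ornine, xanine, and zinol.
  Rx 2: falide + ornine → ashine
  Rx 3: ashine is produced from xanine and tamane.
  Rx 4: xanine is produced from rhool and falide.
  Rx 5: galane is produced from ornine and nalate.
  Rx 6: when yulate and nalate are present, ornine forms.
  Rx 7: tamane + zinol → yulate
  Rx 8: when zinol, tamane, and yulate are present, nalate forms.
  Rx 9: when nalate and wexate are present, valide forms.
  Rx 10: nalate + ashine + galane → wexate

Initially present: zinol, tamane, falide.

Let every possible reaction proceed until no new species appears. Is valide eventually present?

Yes

tamane and zinol present → yulate forms (Rx 7).
zinol, tamane, and yulate present → nalate forms (Rx 8).
yulate and nalate present → ornine forms (Rx 6).
ornine and nalate present → galane forms (Rx 5).
falide and ornine present → ashine forms (Rx 2).
nalate, ashine, and galane present → wexate forms (Rx 10).
nalate and wexate present → valide forms (Rx 9).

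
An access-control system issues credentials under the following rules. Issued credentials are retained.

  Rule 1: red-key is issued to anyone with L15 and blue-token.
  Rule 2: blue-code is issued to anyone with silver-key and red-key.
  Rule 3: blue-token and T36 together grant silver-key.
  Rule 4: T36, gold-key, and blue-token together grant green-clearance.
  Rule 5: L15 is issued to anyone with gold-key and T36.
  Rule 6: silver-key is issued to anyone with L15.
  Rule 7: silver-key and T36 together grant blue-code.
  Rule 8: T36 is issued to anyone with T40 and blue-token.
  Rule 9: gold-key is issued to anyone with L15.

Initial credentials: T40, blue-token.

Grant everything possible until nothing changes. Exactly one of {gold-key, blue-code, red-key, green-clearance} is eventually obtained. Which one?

Holding T40 and blue-token grants T36 (Rule 8).
Holding blue-token and T36 grants silver-key (Rule 3).
Holding silver-key and T36 grants blue-code (Rule 7).
green-clearance would need T36, gold-key, and blue-token (Rule 4), but gold-key is never granted. red-key would need L15 and blue-token (Rule 1), but L15 is never granted. gold-key would need L15 (Rule 9), but L15 is never granted.

blue-code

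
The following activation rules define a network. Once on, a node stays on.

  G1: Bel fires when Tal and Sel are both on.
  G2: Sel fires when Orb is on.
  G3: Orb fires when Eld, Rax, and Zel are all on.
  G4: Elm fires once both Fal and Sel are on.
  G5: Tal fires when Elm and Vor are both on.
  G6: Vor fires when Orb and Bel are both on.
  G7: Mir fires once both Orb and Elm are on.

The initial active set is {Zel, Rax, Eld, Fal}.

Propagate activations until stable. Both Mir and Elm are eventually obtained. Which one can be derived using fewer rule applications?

Elm: G3: Eld, Rax, and Zel on → Orb on. G2: Orb on → Sel on. G4: Fal and Sel on → Elm on. [3 rule applications]
Mir: G3: Eld, Rax, and Zel on → Orb on. Orb is on, so Sel fires (G2). G4: Fal and Sel on → Elm on. Orb and Elm are on, so Mir fires (G7). [4 rule applications]
Elm needs fewer.

Elm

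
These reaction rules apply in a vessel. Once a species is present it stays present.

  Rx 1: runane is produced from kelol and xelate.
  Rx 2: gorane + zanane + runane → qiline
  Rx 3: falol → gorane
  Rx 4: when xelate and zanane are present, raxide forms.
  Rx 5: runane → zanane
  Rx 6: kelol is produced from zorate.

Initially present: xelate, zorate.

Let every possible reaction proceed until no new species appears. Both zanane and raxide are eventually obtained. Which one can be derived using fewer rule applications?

zanane

zanane: zorate present → kelol forms (Rx 6). kelol and xelate present → runane forms (Rx 1). runane present → zanane forms (Rx 5). [3 rule applications]
raxide: zorate present → kelol forms (Rx 6). kelol and xelate present → runane forms (Rx 1). runane present → zanane forms (Rx 5). xelate and zanane present → raxide forms (Rx 4). [4 rule applications]
zanane needs fewer.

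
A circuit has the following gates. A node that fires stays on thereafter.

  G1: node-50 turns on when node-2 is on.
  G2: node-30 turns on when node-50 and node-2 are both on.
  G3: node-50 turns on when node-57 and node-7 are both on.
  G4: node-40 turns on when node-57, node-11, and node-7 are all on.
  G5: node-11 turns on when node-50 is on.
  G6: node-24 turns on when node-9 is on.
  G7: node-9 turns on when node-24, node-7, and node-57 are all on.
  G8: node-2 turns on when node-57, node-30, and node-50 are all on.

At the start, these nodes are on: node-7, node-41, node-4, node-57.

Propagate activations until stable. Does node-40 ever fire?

G3: node-57 and node-7 on → node-50 on.
G5: node-50 on → node-11 on.
node-57, node-11, and node-7 are on, so node-40 turns on (G4).

Yes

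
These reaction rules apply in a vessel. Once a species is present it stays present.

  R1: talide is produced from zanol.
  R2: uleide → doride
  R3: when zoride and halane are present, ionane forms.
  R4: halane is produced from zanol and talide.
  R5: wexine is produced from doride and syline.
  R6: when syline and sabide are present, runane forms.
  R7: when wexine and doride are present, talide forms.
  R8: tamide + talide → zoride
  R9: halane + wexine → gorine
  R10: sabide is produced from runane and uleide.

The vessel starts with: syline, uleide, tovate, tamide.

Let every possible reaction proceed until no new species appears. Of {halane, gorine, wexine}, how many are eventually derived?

1

uleide present → doride forms (R2).
doride and syline present → wexine forms (R5).
halane would need zanol and talide (R4), but zanol never forms.
gorine would need halane and wexine (R9), but halane never forms.
wexine: reached.
Reached: wexine — 1 of the 3.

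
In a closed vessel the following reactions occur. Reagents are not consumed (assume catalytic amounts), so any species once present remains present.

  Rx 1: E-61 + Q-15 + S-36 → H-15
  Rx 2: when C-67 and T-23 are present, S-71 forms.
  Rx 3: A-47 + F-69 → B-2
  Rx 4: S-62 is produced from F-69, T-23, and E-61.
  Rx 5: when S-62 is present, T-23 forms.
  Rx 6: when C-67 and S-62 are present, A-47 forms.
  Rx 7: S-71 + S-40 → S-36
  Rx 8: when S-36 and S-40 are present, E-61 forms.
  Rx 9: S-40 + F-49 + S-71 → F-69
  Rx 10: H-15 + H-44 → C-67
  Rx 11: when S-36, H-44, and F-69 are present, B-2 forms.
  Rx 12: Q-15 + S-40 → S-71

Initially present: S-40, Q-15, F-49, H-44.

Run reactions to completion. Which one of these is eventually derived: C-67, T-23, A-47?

Q-15 and S-40 present → S-71 forms (Rx 12).
S-71 and S-40 present → S-36 forms (Rx 7).
S-36 and S-40 present → E-61 forms (Rx 8).
E-61, Q-15, and S-36 present → H-15 forms (Rx 1).
H-15 and H-44 present → C-67 forms (Rx 10).
T-23 would need S-62 (Rx 5), but S-62 never forms. A-47 would need C-67 and S-62 (Rx 6), but S-62 never forms.

C-67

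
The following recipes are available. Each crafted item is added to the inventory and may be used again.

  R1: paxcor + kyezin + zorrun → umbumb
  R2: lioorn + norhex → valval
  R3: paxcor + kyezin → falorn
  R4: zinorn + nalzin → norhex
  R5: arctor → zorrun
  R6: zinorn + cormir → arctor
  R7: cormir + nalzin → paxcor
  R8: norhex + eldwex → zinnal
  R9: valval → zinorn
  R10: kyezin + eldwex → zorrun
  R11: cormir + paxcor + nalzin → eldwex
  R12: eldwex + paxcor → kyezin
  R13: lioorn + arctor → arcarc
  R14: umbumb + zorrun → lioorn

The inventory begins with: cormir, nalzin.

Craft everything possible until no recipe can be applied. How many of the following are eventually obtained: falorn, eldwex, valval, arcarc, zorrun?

3

Using R7, cormir and nalzin make paxcor.
Using R11, cormir, paxcor, and nalzin make eldwex.
eldwex + paxcor → kyezin (R12).
paxcor + kyezin → falorn (R3).
Using R10, kyezin and eldwex make zorrun.
falorn: reached.
eldwex: reached.
valval would need lioorn and norhex (R2), but norhex is never obtained.
arcarc would need lioorn and arctor (R13), but arctor is never obtained.
zorrun: reached.
Reached: falorn, eldwex, and zorrun — 3 of the 5.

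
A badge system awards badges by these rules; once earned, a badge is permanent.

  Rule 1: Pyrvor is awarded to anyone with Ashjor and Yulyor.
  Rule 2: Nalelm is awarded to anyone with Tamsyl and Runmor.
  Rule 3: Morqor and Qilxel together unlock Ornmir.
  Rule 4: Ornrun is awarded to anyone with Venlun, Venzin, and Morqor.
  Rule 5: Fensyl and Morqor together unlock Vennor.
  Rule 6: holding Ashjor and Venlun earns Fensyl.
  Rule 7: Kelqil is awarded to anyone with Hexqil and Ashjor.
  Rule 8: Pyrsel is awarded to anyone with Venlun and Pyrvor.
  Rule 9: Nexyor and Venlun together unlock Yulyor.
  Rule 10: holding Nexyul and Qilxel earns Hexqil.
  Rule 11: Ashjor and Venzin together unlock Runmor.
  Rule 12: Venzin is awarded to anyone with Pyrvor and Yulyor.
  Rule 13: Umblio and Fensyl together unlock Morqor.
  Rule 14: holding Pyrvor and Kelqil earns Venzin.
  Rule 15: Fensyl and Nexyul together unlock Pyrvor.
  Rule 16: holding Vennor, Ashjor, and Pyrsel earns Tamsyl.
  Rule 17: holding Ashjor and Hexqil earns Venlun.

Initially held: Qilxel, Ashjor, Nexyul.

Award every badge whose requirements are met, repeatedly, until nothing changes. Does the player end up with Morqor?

Morqor would need Umblio and Fensyl (Rule 13), but Umblio is never earned.

No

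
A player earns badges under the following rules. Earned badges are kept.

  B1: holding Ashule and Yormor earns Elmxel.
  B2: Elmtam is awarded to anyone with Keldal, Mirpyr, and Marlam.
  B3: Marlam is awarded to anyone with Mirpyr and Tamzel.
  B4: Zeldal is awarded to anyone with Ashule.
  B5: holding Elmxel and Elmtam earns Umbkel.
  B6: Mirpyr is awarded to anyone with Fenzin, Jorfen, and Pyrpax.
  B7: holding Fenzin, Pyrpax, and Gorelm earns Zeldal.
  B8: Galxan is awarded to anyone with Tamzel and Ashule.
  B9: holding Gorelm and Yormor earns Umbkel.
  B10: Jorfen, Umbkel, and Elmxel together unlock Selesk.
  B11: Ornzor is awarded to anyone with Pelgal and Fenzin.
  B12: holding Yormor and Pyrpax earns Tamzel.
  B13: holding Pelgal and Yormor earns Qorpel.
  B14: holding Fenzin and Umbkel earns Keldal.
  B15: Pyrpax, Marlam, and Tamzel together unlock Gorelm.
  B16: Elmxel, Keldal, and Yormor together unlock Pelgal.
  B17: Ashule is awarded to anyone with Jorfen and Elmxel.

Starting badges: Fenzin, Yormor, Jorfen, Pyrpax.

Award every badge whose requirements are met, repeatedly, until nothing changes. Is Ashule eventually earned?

No

Ashule would need Jorfen and Elmxel (B17), but Elmxel is never earned.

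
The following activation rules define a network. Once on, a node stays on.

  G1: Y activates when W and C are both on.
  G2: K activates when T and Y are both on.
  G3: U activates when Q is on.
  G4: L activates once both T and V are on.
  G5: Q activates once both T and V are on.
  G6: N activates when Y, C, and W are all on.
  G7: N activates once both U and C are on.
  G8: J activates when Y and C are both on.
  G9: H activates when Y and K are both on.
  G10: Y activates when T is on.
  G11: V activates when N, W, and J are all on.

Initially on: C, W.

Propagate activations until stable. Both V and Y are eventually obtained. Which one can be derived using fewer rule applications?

Y

Y: G1: W and C on → Y on. [1 rule application]
V: G1: W and C on → Y on. Y and C are on, so J activates (G8). Y, C, and W are on, so N activates (G6). G11: N, W, and J on → V on. [4 rule applications]
Y needs fewer.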